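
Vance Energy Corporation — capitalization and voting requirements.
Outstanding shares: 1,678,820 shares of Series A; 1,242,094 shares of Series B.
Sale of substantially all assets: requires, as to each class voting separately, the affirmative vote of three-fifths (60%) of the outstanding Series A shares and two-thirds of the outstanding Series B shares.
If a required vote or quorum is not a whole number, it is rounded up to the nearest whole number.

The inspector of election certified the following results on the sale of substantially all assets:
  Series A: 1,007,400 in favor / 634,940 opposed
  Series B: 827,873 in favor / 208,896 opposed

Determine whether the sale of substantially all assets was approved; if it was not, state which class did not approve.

Not approved — the Series B shares did not give the required vote.

Series A: 3/5 of 1678820 = 1007292; 1,007,292 required, 1,007,400 in favor — approved.
Series B: 2/3 of 1242094 = 828062.67, rounded up to 828063; 828,063 required, 827,873 in favor — not approved.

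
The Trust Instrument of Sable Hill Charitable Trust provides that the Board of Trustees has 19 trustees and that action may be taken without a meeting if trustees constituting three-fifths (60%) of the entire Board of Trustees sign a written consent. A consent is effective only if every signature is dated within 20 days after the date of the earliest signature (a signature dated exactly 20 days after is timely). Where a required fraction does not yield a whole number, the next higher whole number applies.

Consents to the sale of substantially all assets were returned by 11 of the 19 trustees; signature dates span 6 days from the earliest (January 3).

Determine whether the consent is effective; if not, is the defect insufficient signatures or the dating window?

Not effective — insufficient signatures.

Signatures required: three-fifths (60%) of 19 — 3/5 of 19 = 11.40, rounded up to 12, so 12 needed; 11 signed. Insufficient.
Dating window: the latest signature is 6 days after the earliest; the limit is 20 days. Within the window.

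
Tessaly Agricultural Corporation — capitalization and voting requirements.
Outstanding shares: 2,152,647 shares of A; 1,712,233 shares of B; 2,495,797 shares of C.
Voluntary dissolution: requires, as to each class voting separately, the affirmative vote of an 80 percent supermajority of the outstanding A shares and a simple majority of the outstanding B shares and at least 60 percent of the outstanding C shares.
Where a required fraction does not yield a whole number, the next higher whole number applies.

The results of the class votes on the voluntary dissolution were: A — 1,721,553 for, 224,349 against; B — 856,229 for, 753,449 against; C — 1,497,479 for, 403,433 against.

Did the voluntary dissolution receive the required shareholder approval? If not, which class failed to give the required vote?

Not approved — the A shares did not give the required vote.

A: 4/5 of 2152647 = 1722117.60, rounded up to 1722118; 1,722,118 required, 1,721,553 in favor — not approved.
B: a majority of 1712233 is 856117; 856,117 required, 856,229 in favor — approved.
C: 3/5 of 2495797 = 1497478.20, rounded up to 1497479; 1,497,479 required, 1,497,479 in favor — approved.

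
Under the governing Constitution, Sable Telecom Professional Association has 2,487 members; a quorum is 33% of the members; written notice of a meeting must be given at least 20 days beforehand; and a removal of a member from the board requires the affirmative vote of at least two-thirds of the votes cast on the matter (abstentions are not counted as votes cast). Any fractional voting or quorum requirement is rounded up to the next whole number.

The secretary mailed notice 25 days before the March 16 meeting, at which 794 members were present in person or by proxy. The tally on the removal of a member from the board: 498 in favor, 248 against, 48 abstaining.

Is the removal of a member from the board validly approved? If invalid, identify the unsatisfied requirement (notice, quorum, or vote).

Invalid — quorum requirement not satisfied.

Notice: 25 days given; 20 required. Satisfied.
Quorum: 33% of 2,487 = 820.71, rounded up to 821; 794 present. Not satisfied.
Vote: requires two-thirds of the votes cast (794 − 48 abstaining = 746); 2/3 of 746 = 497.33, rounded up to 498, so 498 needed; 498 in favor. Satisfied.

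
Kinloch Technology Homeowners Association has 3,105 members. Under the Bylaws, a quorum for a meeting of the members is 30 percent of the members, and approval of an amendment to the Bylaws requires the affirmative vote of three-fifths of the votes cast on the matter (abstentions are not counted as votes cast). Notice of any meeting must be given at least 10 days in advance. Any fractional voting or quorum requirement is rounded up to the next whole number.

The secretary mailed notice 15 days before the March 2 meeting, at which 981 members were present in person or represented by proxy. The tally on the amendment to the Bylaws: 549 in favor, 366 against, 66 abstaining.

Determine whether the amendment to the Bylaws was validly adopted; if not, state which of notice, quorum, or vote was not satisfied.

Valid — all requirements satisfied.

Notice: 15 days given; 10 required. Satisfied.
Quorum: 30% of 3,105 = 931.50, rounded up to 932; 981 present. Satisfied.
Vote: requires three-fifths of the votes cast (981 − 66 abstaining = 915); 3/5 of 915 = 549, so 549 needed; 549 in favor. Satisfied.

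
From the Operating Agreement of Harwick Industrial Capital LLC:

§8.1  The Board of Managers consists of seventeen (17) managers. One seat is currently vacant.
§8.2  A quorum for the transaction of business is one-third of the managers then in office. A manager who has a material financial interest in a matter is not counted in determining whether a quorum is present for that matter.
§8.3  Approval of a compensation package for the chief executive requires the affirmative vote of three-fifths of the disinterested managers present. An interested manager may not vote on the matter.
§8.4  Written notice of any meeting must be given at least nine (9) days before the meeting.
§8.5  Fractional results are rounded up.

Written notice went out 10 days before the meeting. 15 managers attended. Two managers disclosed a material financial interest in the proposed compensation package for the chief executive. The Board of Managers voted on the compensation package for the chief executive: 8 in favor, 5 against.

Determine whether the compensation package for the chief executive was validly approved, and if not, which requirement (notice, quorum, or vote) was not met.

Notice: 10 days given; 9 required (10 ≥ 9). Satisfied.
Quorum: 15 present, but the 2 interested managers do not count, leaving 13. Quorum is 6. Satisfied.
Vote: the compensation package for the chief executive requires three-fifths of the disinterested managers present (15 − 2 = 13). 3/5 of 13 = 7.80, rounded up to 8, so 8 affirmative votes are needed; 8 voted in favor. Satisfied.

Valid — all requirements satisfied.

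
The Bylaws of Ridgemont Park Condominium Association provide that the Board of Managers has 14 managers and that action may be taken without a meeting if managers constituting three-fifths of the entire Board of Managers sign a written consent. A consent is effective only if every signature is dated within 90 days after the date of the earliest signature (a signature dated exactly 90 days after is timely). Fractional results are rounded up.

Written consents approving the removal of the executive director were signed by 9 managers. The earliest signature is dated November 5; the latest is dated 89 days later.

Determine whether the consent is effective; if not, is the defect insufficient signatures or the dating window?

Signatures required: three-fifths of 14 — 3/5 of 14 = 8.40, rounded up to 9, so 9 needed; 9 signed. Sufficient.
Dating window: the latest signature is 89 days after the earliest; the limit is 90 days. Within the window.

Effective — both the signature and dating-window requirements are satisfied.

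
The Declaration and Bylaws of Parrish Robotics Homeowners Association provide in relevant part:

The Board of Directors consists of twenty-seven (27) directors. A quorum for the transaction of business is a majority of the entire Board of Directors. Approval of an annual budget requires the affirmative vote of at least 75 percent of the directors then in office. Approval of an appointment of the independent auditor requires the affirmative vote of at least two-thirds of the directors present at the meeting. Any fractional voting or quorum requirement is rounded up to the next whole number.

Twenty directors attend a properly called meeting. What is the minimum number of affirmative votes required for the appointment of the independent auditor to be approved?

14

The appointment of the independent auditor requires two-thirds of the directors present (20).
2/3 of 20 = 13.33, rounded up to 14.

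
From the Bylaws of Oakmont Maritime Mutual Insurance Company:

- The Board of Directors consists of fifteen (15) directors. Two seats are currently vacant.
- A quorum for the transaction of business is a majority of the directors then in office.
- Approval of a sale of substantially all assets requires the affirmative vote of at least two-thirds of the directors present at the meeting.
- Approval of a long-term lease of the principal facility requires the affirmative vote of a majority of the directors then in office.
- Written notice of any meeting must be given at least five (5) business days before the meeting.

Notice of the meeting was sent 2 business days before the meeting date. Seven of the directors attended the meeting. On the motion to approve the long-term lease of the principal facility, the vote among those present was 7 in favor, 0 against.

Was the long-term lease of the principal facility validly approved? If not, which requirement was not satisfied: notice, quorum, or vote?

Notice: 2 business days given; 5 required (2 < 5). Not satisfied.
Quorum: 7 present; quorum is 7. Satisfied.
Vote: the long-term lease of the principal facility requires a majority of the directors then in office (13). A majority of 13 is 7, so 7 affirmative votes are needed; 7 voted in favor. Satisfied.

Invalid — notice requirement not satisfied.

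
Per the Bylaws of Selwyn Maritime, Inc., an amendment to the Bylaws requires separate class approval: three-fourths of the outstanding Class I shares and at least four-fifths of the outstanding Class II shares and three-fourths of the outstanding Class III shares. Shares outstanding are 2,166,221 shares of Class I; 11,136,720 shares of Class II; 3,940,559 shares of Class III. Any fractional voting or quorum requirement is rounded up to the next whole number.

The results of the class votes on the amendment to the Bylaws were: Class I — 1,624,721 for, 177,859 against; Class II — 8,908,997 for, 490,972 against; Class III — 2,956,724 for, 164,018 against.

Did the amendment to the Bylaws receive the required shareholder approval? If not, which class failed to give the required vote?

Not approved — the Class II shares did not give the required vote.

Class I: 3/4 of 2166221 = 1624665.75, rounded up to 1624666; 1,624,666 required, 1,624,721 in favor — approved.
Class II: 4/5 of 11136720 = 8909376; 8,909,376 required, 8,908,997 in favor — not approved.
Class III: 3/4 of 3940559 = 2955419.25, rounded up to 2955420; 2,955,420 required, 2,956,724 in favor — approved.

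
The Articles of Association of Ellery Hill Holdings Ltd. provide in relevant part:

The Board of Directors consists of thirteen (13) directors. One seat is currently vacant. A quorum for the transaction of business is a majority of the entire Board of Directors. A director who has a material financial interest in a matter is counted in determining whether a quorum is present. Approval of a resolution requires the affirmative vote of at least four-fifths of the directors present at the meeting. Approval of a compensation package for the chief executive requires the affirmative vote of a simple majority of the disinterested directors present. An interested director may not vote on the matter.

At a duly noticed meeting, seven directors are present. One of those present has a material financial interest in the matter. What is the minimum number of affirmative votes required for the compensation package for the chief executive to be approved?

4

The compensation package for the chief executive requires a majority of the disinterested directors present (7 − 1 = 6).
A majority of 6 is 4.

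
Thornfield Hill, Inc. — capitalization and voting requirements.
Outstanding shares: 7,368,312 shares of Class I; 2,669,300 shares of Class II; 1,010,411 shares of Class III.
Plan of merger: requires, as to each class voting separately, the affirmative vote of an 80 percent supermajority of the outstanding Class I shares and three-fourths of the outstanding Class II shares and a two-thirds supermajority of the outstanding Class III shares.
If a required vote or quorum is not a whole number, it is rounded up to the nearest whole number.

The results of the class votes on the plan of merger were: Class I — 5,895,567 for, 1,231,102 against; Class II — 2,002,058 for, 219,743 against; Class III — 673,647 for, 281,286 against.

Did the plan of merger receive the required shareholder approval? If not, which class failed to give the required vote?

Class I: 4/5 of 7368312 = 5894649.60, rounded up to 5894650; 5,894,650 required, 5,895,567 in favor — approved.
Class II: 3/4 of 2669300 = 2001975; 2,001,975 required, 2,002,058 in favor — approved.
Class III: 2/3 of 1010411 = 673607.33, rounded up to 673608; 673,608 required, 673,647 in favor — approved.

Approved — every class gave the required vote.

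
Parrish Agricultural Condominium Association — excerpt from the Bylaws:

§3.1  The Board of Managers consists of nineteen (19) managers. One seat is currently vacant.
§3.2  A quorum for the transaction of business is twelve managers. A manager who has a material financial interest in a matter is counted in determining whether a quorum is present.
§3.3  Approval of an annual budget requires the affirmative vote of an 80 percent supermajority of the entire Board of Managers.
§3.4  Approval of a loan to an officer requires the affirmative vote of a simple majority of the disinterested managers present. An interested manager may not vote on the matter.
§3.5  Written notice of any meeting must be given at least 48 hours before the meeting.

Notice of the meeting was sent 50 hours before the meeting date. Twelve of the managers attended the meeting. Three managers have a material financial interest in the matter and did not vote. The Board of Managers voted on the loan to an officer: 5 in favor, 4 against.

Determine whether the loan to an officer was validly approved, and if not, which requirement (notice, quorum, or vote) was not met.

Notice: 50 hours given; 48 required (50 ≥ 48). Satisfied.
Quorum: 12 present (interested managers count toward quorum); quorum is 12. Satisfied.
Vote: the loan to an officer requires a majority of the disinterested managers present (12 − 3 = 9). A majority of 9 is 5, so 5 affirmative votes are needed; 5 voted in favor. Satisfied.

Valid — all requirements satisfied.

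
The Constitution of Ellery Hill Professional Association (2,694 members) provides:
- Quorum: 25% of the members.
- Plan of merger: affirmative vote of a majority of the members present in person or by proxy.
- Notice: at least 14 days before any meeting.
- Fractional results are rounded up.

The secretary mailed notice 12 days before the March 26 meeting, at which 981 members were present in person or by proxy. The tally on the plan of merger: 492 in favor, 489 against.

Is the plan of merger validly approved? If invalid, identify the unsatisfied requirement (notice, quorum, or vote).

Notice: 12 days given; 14 required. Not satisfied.
Quorum: 25% of 2,694 = 673.50, rounded up to 674; 981 present. Satisfied.
Vote: requires a majority of those present (981); a majority of 981 is 491, so 491 needed; 492 in favor. Satisfied.

Invalid — notice requirement not satisfied.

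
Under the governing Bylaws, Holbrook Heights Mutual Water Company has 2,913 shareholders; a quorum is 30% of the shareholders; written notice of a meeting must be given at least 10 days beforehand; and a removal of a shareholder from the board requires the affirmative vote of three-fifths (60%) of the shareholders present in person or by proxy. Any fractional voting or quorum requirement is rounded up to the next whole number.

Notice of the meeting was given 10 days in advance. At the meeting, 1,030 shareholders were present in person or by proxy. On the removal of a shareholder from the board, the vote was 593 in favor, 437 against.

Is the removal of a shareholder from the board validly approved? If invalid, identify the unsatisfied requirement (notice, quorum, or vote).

Invalid — vote requirement not satisfied.

Notice: 10 days given; 10 required. Satisfied.
Quorum: 30% of 2,913 = 873.90, rounded up to 874; 1,030 present. Satisfied.
Vote: requires three-fifths of those present (1,030); 3/5 of 1030 = 618, so 618 needed; 593 in favor. Not satisfied.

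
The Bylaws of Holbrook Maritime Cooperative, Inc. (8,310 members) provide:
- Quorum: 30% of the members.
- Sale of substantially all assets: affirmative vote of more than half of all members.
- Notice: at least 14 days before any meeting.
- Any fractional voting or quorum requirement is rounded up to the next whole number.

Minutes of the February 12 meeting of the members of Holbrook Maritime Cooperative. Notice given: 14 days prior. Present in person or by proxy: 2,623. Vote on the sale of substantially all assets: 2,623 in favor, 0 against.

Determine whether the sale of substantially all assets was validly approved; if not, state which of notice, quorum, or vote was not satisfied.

Invalid — vote requirement not satisfied.

Notice: 14 days given; 14 required. Satisfied.
Quorum: 30% of 8,310 = 2,493; 2,623 present. Satisfied.
Vote: requires a majority of all members (8,310); a majority of 8310 is 4156, so 4,156 needed; 2,623 in favor. Not satisfied.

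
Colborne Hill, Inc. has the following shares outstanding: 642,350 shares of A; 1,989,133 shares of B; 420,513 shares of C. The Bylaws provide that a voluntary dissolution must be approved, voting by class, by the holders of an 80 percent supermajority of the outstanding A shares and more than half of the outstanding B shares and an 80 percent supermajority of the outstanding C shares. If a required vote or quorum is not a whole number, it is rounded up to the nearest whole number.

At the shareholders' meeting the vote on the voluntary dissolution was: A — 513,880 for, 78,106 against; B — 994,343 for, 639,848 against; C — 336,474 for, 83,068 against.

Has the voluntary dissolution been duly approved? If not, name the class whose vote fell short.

Not approved — the B shares did not give the required vote.

A: 4/5 of 642350 = 513880; 513,880 required, 513,880 in favor — approved.
B: a majority of 1989133 is 994567; 994,567 required, 994,343 in favor — not approved.
C: 4/5 of 420513 = 336410.40, rounded up to 336411; 336,411 required, 336,474 in favor — approved.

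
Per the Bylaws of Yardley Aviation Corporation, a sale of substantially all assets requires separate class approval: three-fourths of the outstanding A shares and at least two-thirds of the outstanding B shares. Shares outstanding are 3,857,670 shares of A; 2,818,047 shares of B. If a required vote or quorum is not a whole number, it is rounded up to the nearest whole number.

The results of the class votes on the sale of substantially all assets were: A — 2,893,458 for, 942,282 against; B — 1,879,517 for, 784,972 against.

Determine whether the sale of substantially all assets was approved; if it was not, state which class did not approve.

A: 3/4 of 3857670 = 2893252.50, rounded up to 2893253; 2,893,253 required, 2,893,458 in favor — approved.
B: 2/3 of 2818047 = 1878698; 1,878,698 required, 1,879,517 in favor — approved.

Approved — every class gave the required vote.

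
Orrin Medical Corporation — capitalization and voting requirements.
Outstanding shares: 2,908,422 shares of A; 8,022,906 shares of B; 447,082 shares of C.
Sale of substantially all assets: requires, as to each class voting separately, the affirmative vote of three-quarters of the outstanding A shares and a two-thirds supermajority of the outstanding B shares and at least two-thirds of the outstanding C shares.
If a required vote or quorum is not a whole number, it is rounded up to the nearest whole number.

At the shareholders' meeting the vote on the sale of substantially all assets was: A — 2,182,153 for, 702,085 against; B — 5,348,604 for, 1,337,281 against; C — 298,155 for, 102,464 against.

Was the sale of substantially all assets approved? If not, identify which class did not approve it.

A: 3/4 of 2908422 = 2181316.50, rounded up to 2181317; 2,181,317 required, 2,182,153 in favor — approved.
B: 2/3 of 8022906 = 5348604; 5,348,604 required, 5,348,604 in favor — approved.
C: 2/3 of 447082 = 298054.67, rounded up to 298055; 298,055 required, 298,155 in favor — approved.

Approved — every class gave the required vote.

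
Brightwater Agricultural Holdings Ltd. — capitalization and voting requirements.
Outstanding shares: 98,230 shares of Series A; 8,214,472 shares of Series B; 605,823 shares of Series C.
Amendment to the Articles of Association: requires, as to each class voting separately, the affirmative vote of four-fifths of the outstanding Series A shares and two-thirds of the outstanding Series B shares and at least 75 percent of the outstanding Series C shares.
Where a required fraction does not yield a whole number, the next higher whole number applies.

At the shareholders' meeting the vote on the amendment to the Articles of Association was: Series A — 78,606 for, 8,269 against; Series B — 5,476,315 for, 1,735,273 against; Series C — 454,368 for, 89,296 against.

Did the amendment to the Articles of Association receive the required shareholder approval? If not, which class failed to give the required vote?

Approved — every class gave the required vote.

Series A: 4/5 of 98230 = 78584; 78,584 required, 78,606 in favor — approved.
Series B: 2/3 of 8214472 = 5476314.67, rounded up to 5476315; 5,476,315 required, 5,476,315 in favor — approved.
Series C: 3/4 of 605823 = 454367.25, rounded up to 454368; 454,368 required, 454,368 in favor — approved.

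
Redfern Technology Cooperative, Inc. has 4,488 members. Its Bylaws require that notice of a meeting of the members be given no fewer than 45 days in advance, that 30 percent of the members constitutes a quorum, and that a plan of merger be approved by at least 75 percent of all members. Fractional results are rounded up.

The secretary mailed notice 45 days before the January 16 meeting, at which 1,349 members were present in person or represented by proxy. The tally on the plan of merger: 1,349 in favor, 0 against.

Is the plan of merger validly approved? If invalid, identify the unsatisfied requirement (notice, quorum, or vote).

Notice: 45 days given; 45 required. Satisfied.
Quorum: 30% of 4,488 = 1,346.40, rounded up to 1,347; 1,349 present. Satisfied.
Vote: requires three-fourths of all members (4,488); 3/4 of 4488 = 3366, so 3,366 needed; 1,349 in favor. Not satisfied.

Invalid — vote requirement not satisfied.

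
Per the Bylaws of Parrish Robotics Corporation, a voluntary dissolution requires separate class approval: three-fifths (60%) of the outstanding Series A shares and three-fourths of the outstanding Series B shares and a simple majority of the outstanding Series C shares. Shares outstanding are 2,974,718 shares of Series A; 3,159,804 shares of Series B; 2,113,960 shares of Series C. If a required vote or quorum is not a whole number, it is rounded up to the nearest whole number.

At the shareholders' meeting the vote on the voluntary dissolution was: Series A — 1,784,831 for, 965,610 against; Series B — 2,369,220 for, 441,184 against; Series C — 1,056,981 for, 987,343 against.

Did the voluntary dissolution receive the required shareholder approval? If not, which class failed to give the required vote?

Series A: 3/5 of 2974718 = 1784830.80, rounded up to 1784831; 1,784,831 required, 1,784,831 in favor — approved.
Series B: 3/4 of 3159804 = 2369853; 2,369,853 required, 2,369,220 in favor — not approved.
Series C: a majority of 2113960 is 1056981; 1,056,981 required, 1,056,981 in favor — approved.

Not approved — the Series B shares did not give the required vote.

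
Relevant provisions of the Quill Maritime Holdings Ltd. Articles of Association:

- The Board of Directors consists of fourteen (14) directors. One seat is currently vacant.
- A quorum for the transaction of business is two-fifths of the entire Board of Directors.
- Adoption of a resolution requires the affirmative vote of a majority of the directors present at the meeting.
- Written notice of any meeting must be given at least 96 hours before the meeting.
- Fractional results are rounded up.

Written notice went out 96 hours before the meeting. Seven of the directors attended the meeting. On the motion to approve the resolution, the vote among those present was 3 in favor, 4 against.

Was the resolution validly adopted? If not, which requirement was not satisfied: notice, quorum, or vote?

Invalid — vote requirement not satisfied.

Notice: 96 hours given; 96 required (96 ≥ 96). Satisfied.
Quorum: 7 present; quorum is 6. Satisfied.
Vote: the resolution requires a majority of the directors present (7). A majority of 7 is 4, so 4 affirmative votes are needed; 3 voted in favor. Not satisfied.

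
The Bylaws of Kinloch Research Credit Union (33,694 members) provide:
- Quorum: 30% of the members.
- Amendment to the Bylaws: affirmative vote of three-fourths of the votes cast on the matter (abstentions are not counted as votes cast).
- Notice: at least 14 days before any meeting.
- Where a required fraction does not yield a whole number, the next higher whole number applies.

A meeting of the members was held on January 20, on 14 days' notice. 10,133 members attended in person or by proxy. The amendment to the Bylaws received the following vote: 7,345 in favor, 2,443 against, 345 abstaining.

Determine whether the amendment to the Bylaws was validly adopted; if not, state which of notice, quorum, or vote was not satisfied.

Valid — all requirements satisfied.

Notice: 14 days given; 14 required. Satisfied.
Quorum: 30% of 33,694 = 10,108.20, rounded up to 10,109; 10,133 present. Satisfied.
Vote: requires three-fourths of the votes cast (10,133 − 345 abstaining = 9,788); 3/4 of 9788 = 7341, so 7,341 needed; 7,345 in favor. Satisfied.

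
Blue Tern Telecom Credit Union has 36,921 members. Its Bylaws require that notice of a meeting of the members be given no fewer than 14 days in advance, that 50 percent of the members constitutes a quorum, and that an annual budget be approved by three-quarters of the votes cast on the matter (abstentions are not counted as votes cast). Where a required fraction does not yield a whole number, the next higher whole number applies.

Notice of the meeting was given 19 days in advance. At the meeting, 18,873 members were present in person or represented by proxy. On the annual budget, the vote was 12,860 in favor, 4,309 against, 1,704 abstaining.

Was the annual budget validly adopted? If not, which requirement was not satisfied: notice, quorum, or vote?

Notice: 19 days given; 14 required. Satisfied.
Quorum: 50% of 36,921 = 18,460.50, rounded up to 18,461; 18,873 present. Satisfied.
Vote: requires three-fourths of the votes cast (18,873 − 1,704 abstaining = 17,169); 3/4 of 17169 = 12876.75, rounded up to 12877, so 12,877 needed; 12,860 in favor. Not satisfied.

Invalid — vote requirement not satisfied.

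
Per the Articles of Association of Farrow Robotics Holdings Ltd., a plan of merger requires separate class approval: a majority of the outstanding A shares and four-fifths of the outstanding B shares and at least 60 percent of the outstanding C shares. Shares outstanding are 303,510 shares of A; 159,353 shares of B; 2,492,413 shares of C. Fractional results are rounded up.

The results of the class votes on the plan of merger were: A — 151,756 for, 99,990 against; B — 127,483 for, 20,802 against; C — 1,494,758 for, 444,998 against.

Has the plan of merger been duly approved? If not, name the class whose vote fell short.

A: a majority of 303510 is 151756; 151,756 required, 151,756 in favor — approved.
B: 4/5 of 159353 = 127482.40, rounded up to 127483; 127,483 required, 127,483 in favor — approved.
C: 3/5 of 2492413 = 1495447.80, rounded up to 1495448; 1,495,448 required, 1,494,758 in favor — not approved.

Not approved — the C shares did not give the required vote.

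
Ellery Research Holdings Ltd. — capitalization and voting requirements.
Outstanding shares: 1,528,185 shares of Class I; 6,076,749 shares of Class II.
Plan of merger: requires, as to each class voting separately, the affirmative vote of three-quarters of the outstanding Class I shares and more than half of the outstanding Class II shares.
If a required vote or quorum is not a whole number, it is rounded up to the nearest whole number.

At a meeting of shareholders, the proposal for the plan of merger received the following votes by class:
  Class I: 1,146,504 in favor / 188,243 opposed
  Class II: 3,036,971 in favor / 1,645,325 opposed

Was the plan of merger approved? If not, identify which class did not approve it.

Class I: 3/4 of 1528185 = 1146138.75, rounded up to 1146139; 1,146,139 required, 1,146,504 in favor — approved.
Class II: a majority of 6076749 is 3038375; 3,038,375 required, 3,036,971 in favor — not approved.

Not approved — the Class II shares did not give the required vote.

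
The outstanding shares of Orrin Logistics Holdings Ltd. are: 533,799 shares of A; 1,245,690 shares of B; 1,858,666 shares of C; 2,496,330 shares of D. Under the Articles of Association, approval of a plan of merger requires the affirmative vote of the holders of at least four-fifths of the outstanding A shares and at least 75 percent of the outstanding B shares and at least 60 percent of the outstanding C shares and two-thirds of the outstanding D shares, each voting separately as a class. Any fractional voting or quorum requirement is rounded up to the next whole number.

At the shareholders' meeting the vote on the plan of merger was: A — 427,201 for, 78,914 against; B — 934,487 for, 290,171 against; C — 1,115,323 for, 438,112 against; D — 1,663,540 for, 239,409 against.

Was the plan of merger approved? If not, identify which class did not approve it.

A: 4/5 of 533799 = 427039.20, rounded up to 427040; 427,040 required, 427,201 in favor — approved.
B: 3/4 of 1245690 = 934267.50, rounded up to 934268; 934,268 required, 934,487 in favor — approved.
C: 3/5 of 1858666 = 1115199.60, rounded up to 1115200; 1,115,200 required, 1,115,323 in favor — approved.
D: 2/3 of 2496330 = 1664220; 1,664,220 required, 1,663,540 in favor — not approved.

Not approved — the D shares did not give the required vote.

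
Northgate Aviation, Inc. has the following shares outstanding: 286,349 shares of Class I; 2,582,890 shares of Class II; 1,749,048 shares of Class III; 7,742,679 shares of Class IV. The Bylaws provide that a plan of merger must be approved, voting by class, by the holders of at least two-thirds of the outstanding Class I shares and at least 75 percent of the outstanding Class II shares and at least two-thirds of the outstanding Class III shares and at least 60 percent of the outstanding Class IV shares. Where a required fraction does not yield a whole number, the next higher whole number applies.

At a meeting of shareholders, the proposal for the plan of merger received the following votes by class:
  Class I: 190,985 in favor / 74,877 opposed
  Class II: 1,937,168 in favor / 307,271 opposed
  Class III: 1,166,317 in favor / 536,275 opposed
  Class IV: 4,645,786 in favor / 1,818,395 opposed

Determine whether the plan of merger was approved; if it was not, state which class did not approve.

Approved — every class gave the required vote.

Class I: 2/3 of 286349 = 190899.33, rounded up to 190900; 190,900 required, 190,985 in favor — approved.
Class II: 3/4 of 2582890 = 1937167.50, rounded up to 1937168; 1,937,168 required, 1,937,168 in favor — approved.
Class III: 2/3 of 1749048 = 1166032; 1,166,032 required, 1,166,317 in favor — approved.
Class IV: 3/5 of 7742679 = 4645607.40, rounded up to 4645608; 4,645,608 required, 4,645,786 in favor — approved.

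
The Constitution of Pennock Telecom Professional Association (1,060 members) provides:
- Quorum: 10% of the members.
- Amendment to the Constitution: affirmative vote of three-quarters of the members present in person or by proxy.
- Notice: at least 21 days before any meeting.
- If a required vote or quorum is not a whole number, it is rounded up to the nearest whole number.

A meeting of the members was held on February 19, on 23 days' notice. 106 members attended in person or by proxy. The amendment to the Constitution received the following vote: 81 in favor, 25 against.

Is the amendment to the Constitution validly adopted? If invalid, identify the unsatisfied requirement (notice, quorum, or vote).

Valid — all requirements satisfied.

Notice: 23 days given; 21 required. Satisfied.
Quorum: 10% of 1,060 = 106; 106 present. Satisfied.
Vote: requires three-fourths of those present (106); 3/4 of 106 = 79.50, rounded up to 80, so 80 needed; 81 in favor. Satisfied.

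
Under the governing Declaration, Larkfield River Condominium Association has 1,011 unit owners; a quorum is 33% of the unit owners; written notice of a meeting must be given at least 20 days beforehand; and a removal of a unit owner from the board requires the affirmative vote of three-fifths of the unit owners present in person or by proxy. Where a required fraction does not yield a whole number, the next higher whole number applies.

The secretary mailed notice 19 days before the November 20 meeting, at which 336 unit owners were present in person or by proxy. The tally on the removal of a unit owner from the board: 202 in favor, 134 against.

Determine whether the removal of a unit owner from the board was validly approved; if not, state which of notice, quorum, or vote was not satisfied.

Invalid — notice requirement not satisfied.

Notice: 19 days given; 20 required. Not satisfied.
Quorum: 33% of 1,011 = 333.63, rounded up to 334; 336 present. Satisfied.
Vote: requires three-fifths of those present (336); 3/5 of 336 = 201.60, rounded up to 202, so 202 needed; 202 in favor. Satisfied.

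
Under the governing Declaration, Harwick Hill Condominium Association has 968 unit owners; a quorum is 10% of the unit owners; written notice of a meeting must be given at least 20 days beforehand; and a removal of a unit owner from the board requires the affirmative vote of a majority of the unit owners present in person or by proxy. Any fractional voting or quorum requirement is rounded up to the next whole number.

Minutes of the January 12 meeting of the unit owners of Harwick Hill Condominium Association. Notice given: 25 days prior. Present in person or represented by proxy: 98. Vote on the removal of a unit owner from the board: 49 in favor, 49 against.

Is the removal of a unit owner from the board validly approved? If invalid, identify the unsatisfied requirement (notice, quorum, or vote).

Notice: 25 days given; 20 required. Satisfied.
Quorum: 10% of 968 = 96.80, rounded up to 97; 98 present. Satisfied.
Vote: requires a majority of those present (98); a majority of 98 is 50, so 50 needed; 49 in favor. Not satisfied.

Invalid — vote requirement not satisfied.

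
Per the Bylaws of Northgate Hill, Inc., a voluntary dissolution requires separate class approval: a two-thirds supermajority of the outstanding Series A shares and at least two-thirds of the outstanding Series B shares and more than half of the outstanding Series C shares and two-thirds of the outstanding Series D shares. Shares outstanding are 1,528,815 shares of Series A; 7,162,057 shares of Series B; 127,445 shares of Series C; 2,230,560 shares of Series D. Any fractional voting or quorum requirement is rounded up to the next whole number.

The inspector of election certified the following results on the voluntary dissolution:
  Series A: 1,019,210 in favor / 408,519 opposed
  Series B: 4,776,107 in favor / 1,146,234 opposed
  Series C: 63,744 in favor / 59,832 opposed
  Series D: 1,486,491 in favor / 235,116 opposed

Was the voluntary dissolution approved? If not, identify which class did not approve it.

Not approved — the Series D shares did not give the required vote.

Series A: 2/3 of 1528815 = 1019210; 1,019,210 required, 1,019,210 in favor — approved.
Series B: 2/3 of 7162057 = 4774704.67, rounded up to 4774705; 4,774,705 required, 4,776,107 in favor — approved.
Series C: a majority of 127445 is 63723; 63,723 required, 63,744 in favor — approved.
Series D: 2/3 of 2230560 = 1487040; 1,487,040 required, 1,486,491 in favor — not approved.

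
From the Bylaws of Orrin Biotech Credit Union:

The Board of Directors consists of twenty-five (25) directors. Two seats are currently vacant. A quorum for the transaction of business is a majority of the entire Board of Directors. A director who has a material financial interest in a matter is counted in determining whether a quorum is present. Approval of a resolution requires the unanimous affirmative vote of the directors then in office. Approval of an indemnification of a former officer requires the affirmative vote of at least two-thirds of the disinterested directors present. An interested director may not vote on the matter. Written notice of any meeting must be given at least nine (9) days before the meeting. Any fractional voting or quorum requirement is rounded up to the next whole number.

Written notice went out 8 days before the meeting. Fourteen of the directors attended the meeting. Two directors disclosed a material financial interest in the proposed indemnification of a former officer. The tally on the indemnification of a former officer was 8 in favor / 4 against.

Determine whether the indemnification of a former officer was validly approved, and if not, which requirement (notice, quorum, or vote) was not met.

Invalid — notice requirement not satisfied.

Notice: 8 days given; 9 required (8 < 9). Not satisfied.
Quorum: 14 present (interested directors count toward quorum); quorum is 13. Satisfied.
Vote: the indemnification of a former officer requires two-thirds of the disinterested directors present (14 − 2 = 12). 2/3 of 12 = 8, so 8 affirmative votes are needed; 8 voted in favor. Satisfied.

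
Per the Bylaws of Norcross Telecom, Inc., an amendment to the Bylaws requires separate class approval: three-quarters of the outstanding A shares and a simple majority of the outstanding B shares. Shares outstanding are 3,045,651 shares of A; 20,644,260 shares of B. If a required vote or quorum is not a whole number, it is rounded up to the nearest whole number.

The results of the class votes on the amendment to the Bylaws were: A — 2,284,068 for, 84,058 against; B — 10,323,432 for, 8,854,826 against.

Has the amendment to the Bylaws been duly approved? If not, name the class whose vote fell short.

A: 3/4 of 3045651 = 2284238.25, rounded up to 2284239; 2,284,239 required, 2,284,068 in favor — not approved.
B: a majority of 20644260 is 10322131; 10,322,131 required, 10,323,432 in favor — approved.

Not approved — the A shares did not give the required vote.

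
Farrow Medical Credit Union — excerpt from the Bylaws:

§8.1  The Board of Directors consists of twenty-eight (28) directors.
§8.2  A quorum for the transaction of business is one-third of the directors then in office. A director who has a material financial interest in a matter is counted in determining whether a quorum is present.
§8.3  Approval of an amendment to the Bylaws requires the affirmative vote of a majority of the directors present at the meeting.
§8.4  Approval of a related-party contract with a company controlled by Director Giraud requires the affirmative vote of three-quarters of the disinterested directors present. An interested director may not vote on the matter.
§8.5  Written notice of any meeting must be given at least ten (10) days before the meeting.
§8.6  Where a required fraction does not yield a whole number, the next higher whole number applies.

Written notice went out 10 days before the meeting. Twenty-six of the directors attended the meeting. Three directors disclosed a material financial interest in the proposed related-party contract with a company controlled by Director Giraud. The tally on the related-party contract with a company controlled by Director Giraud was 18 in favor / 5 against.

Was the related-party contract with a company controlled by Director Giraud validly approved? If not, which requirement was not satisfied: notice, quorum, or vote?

Valid — all requirements satisfied.

Notice: 10 days given; 10 required (10 ≥ 10). Satisfied.
Quorum: 26 present (interested directors count toward quorum); quorum is 10. Satisfied.
Vote: the related-party contract with a company controlled by Director Giraud requires three-fourths of the disinterested directors present (26 − 3 = 23). 3/4 of 23 = 17.25, rounded up to 18, so 18 affirmative votes are needed; 18 voted in favor. Satisfied.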